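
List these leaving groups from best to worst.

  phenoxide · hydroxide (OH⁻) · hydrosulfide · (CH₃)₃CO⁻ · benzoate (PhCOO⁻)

A good leaving group is a weak base: the lower the pKₐ of its conjugate acid, the more readily it departs.
benzoate (PhCOO⁻): pKₐ(C₆H₅COOH) ≈ 4.2 — aryl carboxylate
hydrosulfide: pKₐ(H₂S) ≈ 7 — larger and more polarisable than the oxygen analogue
phenoxide: pKₐ(C₆H₅OH (phenol)) ≈ 10 — resonance into the ring helps, but still a poor LG
hydroxide (OH⁻): pKₐ(H₂O) ≈ 15.7 — strong base; essentially never leaves without prior activation
(CH₃)₃CO⁻: pKₐ(t-BuOH) ≈ 18 — bulky, strongly basic alkoxide

benzoate (PhCOO⁻) > hydrosulfide > phenoxide > hydroxide (OH⁻) > (CH₃)₃CO⁻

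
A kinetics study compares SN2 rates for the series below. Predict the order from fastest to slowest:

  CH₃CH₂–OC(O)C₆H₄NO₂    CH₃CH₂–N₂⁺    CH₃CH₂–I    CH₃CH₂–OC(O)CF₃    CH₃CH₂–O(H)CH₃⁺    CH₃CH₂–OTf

CH₃CH₂–N₂⁺ > CH₃CH₂–OTf > CH₃CH₂–I > CH₃CH₂–O(H)CH₃⁺ > CH₃CH₂–OC(O)CF₃ > CH₃CH₂–OC(O)C₆H₄NO₂

Identical carbon frameworks mean the comparison reduces to leaving-group quality.
Rank by basicity of the departing species: weakest base leaves most easily.
CH₃CH₂–N₂⁺ loses N₂: no meaningful conjugate acid; N₂ departs as an exceptionally stable neutral molecule
CH₃CH₂–OTf loses OTf⁻: pKₐ(CF₃SO₃H (triflic acid)) ≈ -14
CH₃CH₂–I loses I⁻: pKₐ(HI) ≈ -10
CH₃CH₂–O(H)CH₃⁺ loses R'OH: pKₐ(R'OH₂⁺) ≈ -2.4
CH₃CH₂–OC(O)CF₃ loses CF₃COO⁻: pKₐ(CF₃COOH) ≈ 0.2
CH₃CH₂–OC(O)C₆H₄NO₂ loses p-O₂N–C₆H₄–COO⁻: pKₐ(p-nitrobenzoic acid) ≈ 3.4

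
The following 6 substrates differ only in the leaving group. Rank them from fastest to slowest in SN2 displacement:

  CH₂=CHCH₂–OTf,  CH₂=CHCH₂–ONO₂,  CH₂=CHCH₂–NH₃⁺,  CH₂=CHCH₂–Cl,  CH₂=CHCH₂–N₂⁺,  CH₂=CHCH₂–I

The skeletons are identical, so relative rate is governed entirely by leaving-group ability.
Leaving-group ability tracks the stability of the departed species; conjugate-acid pKₐ is the usual yardstick (lower pKₐ → better LG).
CH₂=CHCH₂–N₂⁺ loses N₂: no meaningful conjugate acid; N₂ departs as an exceptionally stable neutral molecule
CH₂=CHCH₂–OTf loses OTf⁻: pKₐ(CF₃SO₃H (triflic acid)) ≈ -14
CH₂=CHCH₂–I loses I⁻: pKₐ(HI) ≈ -10
CH₂=CHCH₂–Cl loses Cl⁻: pKₐ(HCl) ≈ -7
CH₂=CHCH₂–ONO₂ loses NO₃⁻: pKₐ(HNO₃) ≈ -1.3
CH₂=CHCH₂–NH₃⁺ loses NH₃: pKₐ(NH₄⁺) ≈ 9.2

CH₂=CHCH₂–N₂⁺ > CH₂=CHCH₂–OTf > CH₂=CHCH₂–I > CH₂=CHCH₂–Cl > CH₂=CHCH₂–ONO₂ > CH₂=CHCH₂–NH₃⁺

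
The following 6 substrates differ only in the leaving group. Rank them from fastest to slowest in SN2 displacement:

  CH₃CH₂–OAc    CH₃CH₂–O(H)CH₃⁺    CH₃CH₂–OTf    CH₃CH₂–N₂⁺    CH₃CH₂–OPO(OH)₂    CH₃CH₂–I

The skeletons are identical, so relative rate is governed entirely by leaving-group ability.
The more stable X⁻ (or X) is on its own — i.e. the weaker a base it is — the better a leaving group it makes.
CH₃CH₂–N₂⁺ loses N₂: no meaningful conjugate acid; N₂ departs as an exceptionally stable neutral molecule
CH₃CH₂–OTf loses OTf⁻: pKₐ(CF₃SO₃H (triflic acid)) ≈ -14
CH₃CH₂–I loses I⁻: pKₐ(HI) ≈ -10
CH₃CH₂–O(H)CH₃⁺ loses R'OH: pKₐ(R'OH₂⁺) ≈ -2.4
CH₃CH₂–OPO(OH)₂ loses H₂PO₄⁻: pKₐ(H₃PO₄) ≈ 2.1
CH₃CH₂–OAc loses AcO⁻: pKₐ(CH₃COOH) ≈ 4.8

CH₃CH₂–N₂⁺ > CH₃CH₂–OTf > CH₃CH₂–I > CH₃CH₂–O(H)CH₃⁺ > CH₃CH₂–OPO(OH)₂ > CH₃CH₂–OAc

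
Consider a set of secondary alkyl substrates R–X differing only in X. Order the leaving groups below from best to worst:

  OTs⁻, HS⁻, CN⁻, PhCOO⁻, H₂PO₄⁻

OTs⁻ > H₂PO₄⁻ > PhCOO⁻ > HS⁻ > CN⁻

OTs⁻: pKₐ(p-CH₃C₆H₄SO₃H (TsOH)) ≈ -2.8
H₂PO₄⁻: pKₐ(H₃PO₄) ≈ 2.1
PhCOO⁻: pKₐ(C₆H₅COOH) ≈ 4.2
HS⁻: pKₐ(H₂S) ≈ 7
CN⁻: pKₐ(HCN) ≈ 9.2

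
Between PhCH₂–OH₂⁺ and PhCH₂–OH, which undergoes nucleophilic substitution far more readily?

PhCH₂–OH₂⁺

From PhCH₂–OH the departing group would be OH⁻ (pKₐ(H₂O) ≈ 15.7). Strong base; essentially never leaves without prior activation.
From PhCH₂–OH₂⁺ the leaving group is H₂O (pKₐ(H₃O⁺) ≈ -1.7). Neutral; leaves from a protonated alcohol (R–OH₂⁺).
(In practice PhCH₂–OH₂⁺ is made from PhCH₂–OH by protonation with strong acid, converting the leaving group from hydroxide to neutral water.)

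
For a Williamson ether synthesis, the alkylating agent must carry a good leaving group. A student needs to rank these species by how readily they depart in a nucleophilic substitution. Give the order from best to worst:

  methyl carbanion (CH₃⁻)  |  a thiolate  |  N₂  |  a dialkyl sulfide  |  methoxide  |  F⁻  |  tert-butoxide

Leaving-group ability tracks the stability of the departed species; conjugate-acid pKₐ is the usual yardstick (lower pKₐ → better LG).
N₂: no meaningful conjugate acid; N₂ departs as an exceptionally stable neutral molecule
a dialkyl sulfide: pKₐ(R'₂SH⁺) ≈ -7 — neutral; leaves from a sulfonium salt (R–SR'₂⁺)
F⁻: pKₐ(HF) ≈ 3.2 — small and strongly basic; the poor halide leaving group
a thiolate: pKₐ(RSH (a thiol)) ≈ 10.5
methoxide: pKₐ(CH₃OH) ≈ 15.5 — strong base; alkoxides do not leave unassisted
tert-butoxide: pKₐ(t-BuOH) ≈ 18 — bulky, strongly basic alkoxide
methyl carbanion (CH₃⁻): pKₐ(CH₄) ≈ 48 — unstabilised carbanion; the worst conceivable leaving group

N₂ > a dialkyl sulfide > F⁻ > a thiolate > methoxide > tert-butoxide > methyl carbanion (CH₃⁻)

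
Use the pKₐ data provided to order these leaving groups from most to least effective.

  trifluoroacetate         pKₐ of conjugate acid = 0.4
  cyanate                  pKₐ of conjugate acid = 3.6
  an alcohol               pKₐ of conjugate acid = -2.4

an alcohol > trifluoroacetate > cyanate

Lower conjugate-acid pKₐ ⇒ weaker base ⇒ better leaving group.
Sorting by the given values: an alcohol (-2.4), trifluoroacetate (0.4), cyanate (3.6).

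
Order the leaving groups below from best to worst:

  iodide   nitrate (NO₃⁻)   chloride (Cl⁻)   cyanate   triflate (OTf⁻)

triflate (OTf⁻) > iodide > chloride (Cl⁻) > nitrate (NO₃⁻) > cyanate

A good leaving group is a weak base: the lower the pKₐ of its conjugate acid, the more readily it departs.
triflate (OTf⁻): pKₐ(CF₃SO₃H (triflic acid)) ≈ -14 — charge spread over three oxygens and a CF₃ group; the premier leaving group in synthesis
iodide: pKₐ(HI) ≈ -10 — large, highly polarisable; very weak base
chloride (Cl⁻): pKₐ(HCl) ≈ -7
nitrate (NO₃⁻): pKₐ(HNO₃) ≈ -1.3 — resonance-delocalised over three oxygens
cyanate: pKₐ(HOCN) ≈ 3.5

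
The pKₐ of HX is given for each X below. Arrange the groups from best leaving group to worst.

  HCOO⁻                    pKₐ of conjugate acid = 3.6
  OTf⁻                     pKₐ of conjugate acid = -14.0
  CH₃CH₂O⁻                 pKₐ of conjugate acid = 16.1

Lower conjugate-acid pKₐ ⇒ weaker base ⇒ better leaving group.
Sorting by the given values: OTf⁻ (-14.0), HCOO⁻ (3.6), CH₃CH₂O⁻ (16.1).

OTf⁻ > HCOO⁻ > CH₃CH₂O⁻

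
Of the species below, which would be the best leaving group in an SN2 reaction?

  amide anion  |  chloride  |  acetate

chloride

A good leaving group is a weak base: the lower the pKₐ of its conjugate acid, the more readily it departs.
chloride: pKₐ(HCl) ≈ -7
acetate: pKₐ(CH₃COOH) ≈ 4.8
amide anion: pKₐ(NH₃) ≈ 38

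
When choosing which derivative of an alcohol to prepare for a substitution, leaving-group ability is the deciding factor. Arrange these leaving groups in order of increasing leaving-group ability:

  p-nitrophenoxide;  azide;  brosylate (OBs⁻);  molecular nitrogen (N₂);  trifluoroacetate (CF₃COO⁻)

p-nitrophenoxide < azide < trifluoroacetate (CF₃COO⁻) < brosylate (OBs⁻) < molecular nitrogen (N₂)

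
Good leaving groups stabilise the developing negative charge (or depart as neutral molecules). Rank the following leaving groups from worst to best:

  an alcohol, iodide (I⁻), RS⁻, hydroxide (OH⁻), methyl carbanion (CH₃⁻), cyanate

methyl carbanion (CH₃⁻) < hydroxide (OH⁻) < RS⁻ < cyanate < an alcohol < iodide (I⁻)

iodide (I⁻): pKₐ(HI) ≈ -10 — large, highly polarisable; very weak base
an alcohol: pKₐ(R'OH₂⁺) ≈ -2.4
cyanate: pKₐ(HOCN) ≈ 3.5
RS⁻: pKₐ(RSH (a thiol)) ≈ 10.5
hydroxide (OH⁻): pKₐ(H₂O) ≈ 15.7
methyl carbanion (CH₃⁻): pKₐ(CH₄) ≈ 48
Reversing gives the worst-to-best order requested.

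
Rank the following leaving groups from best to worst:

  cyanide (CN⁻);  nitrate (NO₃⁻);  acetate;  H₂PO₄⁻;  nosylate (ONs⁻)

The more stable X⁻ (or X) is on its own — i.e. the weaker a base it is — the better a leaving group it makes.
nosylate (ONs⁻): pKₐ(p-O₂NC₆H₄SO₃H) ≈ -3.5
nitrate (NO₃⁻): pKₐ(HNO₃) ≈ -1.3
H₂PO₄⁻: pKₐ(H₃PO₄) ≈ 2.1
acetate: pKₐ(CH₃COOH) ≈ 4.8
cyanide (CN⁻): pKₐ(HCN) ≈ 9.2

nosylate (ONs⁻) > nitrate (NO₃⁻) > H₂PO₄⁻ > acetate > cyanide (CN⁻)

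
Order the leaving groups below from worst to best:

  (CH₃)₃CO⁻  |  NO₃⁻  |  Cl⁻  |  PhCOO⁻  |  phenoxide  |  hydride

Cl⁻: pKₐ(HCl) ≈ -7
NO₃⁻: pKₐ(HNO₃) ≈ -1.3
PhCOO⁻: pKₐ(C₆H₅COOH) ≈ 4.2 — aryl carboxylate
phenoxide: pKₐ(C₆H₅OH (phenol)) ≈ 10 — resonance into the ring helps, but still a poor LG
(CH₃)₃CO⁻: pKₐ(t-BuOH) ≈ 18 — bulky, strongly basic alkoxide
hydride: pKₐ(H₂) ≈ 36 — extremely strong base; leaves only in special hydride-transfer contexts
Reversing gives the worst-to-best order requested.

hydride < (CH₃)₃CO⁻ < phenoxide < PhCOO⁻ < NO₃⁻ < Cl⁻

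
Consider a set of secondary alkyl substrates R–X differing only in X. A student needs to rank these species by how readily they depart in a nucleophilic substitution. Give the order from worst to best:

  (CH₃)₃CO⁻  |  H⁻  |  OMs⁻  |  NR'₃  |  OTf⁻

OTf⁻: pKₐ(CF₃SO₃H (triflic acid)) ≈ -14
OMs⁻: pKₐ(CH₃SO₃H (MsOH)) ≈ -1.9
NR'₃: pKₐ(R'₃NH⁺) ≈ 10.7 — neutral but still a fairly strong base; Hofmann-elimination LG
(CH₃)₃CO⁻: pKₐ(t-BuOH) ≈ 18 — bulky, strongly basic alkoxide
H⁻: pKₐ(H₂) ≈ 36 — extremely strong base; leaves only in special hydride-transfer contexts
Listed from poorest to best leaving group as asked.

H⁻ < (CH₃)₃CO⁻ < NR'₃ < OMs⁻ < OTf⁻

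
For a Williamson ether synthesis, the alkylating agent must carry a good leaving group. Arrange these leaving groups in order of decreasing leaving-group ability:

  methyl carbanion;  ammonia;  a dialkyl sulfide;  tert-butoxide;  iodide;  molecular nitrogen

molecular nitrogen > iodide > a dialkyl sulfide > ammonia > tert-butoxide > methyl carbanion

molecular nitrogen: no meaningful conjugate acid; N₂ departs as an exceptionally stable neutral molecule
iodide: pKₐ(HI) ≈ -10 — large, highly polarisable; very weak base
a dialkyl sulfide: pKₐ(R'₂SH⁺) ≈ -7
ammonia: pKₐ(NH₄⁺) ≈ 9.2 — neutral but moderately basic; leaves from R–NH₃⁺
tert-butoxide: pKₐ(t-BuOH) ≈ 18
methyl carbanion: pKₐ(CH₄) ≈ 48 — unstabilised carbanion; the worst conceivable leaving group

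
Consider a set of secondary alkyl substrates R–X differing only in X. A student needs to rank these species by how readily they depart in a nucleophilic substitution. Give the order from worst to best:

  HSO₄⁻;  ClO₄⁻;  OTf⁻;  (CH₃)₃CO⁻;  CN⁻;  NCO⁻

(CH₃)₃CO⁻ < CN⁻ < NCO⁻ < HSO₄⁻ < ClO₄⁻ < OTf⁻

Rank by basicity of the departing species: weakest base leaves most easily.
OTf⁻: pKₐ(CF₃SO₃H (triflic acid)) ≈ -14
ClO₄⁻: pKₐ(HClO₄) ≈ -10
HSO₄⁻: pKₐ(H₂SO₄) ≈ -3
NCO⁻: pKₐ(HOCN) ≈ 3.5
CN⁻: pKₐ(HCN) ≈ 9.2
(CH₃)₃CO⁻: pKₐ(t-BuOH) ≈ 18
The question asks for worst first, so the sequence is read in increasing leaving-group ability.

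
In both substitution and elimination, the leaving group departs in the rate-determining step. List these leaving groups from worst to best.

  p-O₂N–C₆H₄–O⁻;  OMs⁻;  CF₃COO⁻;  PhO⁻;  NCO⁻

Leaving-group ability tracks the stability of the departed species; conjugate-acid pKₐ is the usual yardstick (lower pKₐ → better LG).
OMs⁻: pKₐ(CH₃SO₃H (MsOH)) ≈ -1.9
CF₃COO⁻: pKₐ(CF₃COOH) ≈ 0.2
NCO⁻: pKₐ(HOCN) ≈ 3.5
p-O₂N–C₆H₄–O⁻: pKₐ(p-nitrophenol) ≈ 7.2
PhO⁻: pKₐ(C₆H₅OH (phenol)) ≈ 10
The question asks for worst first, so the sequence is read in increasing leaving-group ability.

PhO⁻ < p-O₂N–C₆H₄–O⁻ < NCO⁻ < CF₃COO⁻ < OMs⁻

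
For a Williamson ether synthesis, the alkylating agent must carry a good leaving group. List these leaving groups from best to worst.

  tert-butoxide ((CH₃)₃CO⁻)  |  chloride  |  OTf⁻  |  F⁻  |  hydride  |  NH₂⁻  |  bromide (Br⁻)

OTf⁻ > bromide (Br⁻) > chloride > F⁻ > tert-butoxide ((CH₃)₃CO⁻) > hydride > NH₂⁻

OTf⁻: pKₐ(CF₃SO₃H (triflic acid)) ≈ -14 — charge spread over three oxygens and a CF₃ group; the premier leaving group in synthesis
bromide (Br⁻): pKₐ(HBr) ≈ -9
chloride: pKₐ(HCl) ≈ -7 — moderately weak base
F⁻: pKₐ(HF) ≈ 3.2 — small and strongly basic; the poor halide leaving group
tert-butoxide ((CH₃)₃CO⁻): pKₐ(t-BuOH) ≈ 18
hydride: pKₐ(H₂) ≈ 36 — extremely strong base; leaves only in special hydride-transfer contexts
NH₂⁻: pKₐ(NH₃) ≈ 38 — extremely strong base; never a leaving group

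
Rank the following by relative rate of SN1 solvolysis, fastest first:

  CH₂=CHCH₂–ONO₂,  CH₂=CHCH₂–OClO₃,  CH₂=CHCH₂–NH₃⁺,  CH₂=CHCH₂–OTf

CH₂=CHCH₂–OTf > CH₂=CHCH₂–OClO₃ > CH₂=CHCH₂–ONO₂ > CH₂=CHCH₂–NH₃⁺

Identical carbon frameworks mean the comparison reduces to leaving-group quality.
A good leaving group is a weak base: the lower the pKₐ of its conjugate acid, the more readily it departs.
CH₂=CHCH₂–OTf loses OTf⁻: pKₐ(CF₃SO₃H (triflic acid)) ≈ -14
CH₂=CHCH₂–OClO₃ loses ClO₄⁻: pKₐ(HClO₄) ≈ -10
CH₂=CHCH₂–ONO₂ loses NO₃⁻: pKₐ(HNO₃) ≈ -1.3
CH₂=CHCH₂–NH₃⁺ loses NH₃: pKₐ(NH₄⁺) ≈ 9.2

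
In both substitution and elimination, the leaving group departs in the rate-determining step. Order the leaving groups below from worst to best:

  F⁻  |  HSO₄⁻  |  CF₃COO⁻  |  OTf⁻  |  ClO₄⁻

F⁻ < CF₃COO⁻ < HSO₄⁻ < ClO₄⁻ < OTf⁻

Rank by basicity of the departing species: weakest base leaves most easily.
OTf⁻: pKₐ(CF₃SO₃H (triflic acid)) ≈ -14 — charge spread over three oxygens and a CF₃ group; the premier leaving group in synthesis
ClO₄⁻: pKₐ(HClO₄) ≈ -10 — extremely weak base; rarely used for safety reasons
HSO₄⁻: pKₐ(H₂SO₄) ≈ -3
CF₃COO⁻: pKₐ(CF₃COOH) ≈ 0.2
F⁻: pKₐ(HF) ≈ 3.2 — small and strongly basic; the poor halide leaving group
Listed from poorest to best leaving group as asked.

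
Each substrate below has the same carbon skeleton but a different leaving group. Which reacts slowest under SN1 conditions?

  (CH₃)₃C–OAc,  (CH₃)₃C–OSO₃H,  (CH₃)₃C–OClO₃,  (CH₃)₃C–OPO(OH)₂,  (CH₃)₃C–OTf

(CH₃)₃C–OAc

Identical carbon frameworks mean the comparison reduces to leaving-group quality.
Rank by basicity of the departing species: weakest base leaves most easily.
(CH₃)₃C–OTf loses OTf⁻: pKₐ(CF₃SO₃H (triflic acid)) ≈ -14
(CH₃)₃C–OClO₃ loses ClO₄⁻: pKₐ(HClO₄) ≈ -10
(CH₃)₃C–OSO₃H loses HSO₄⁻: pKₐ(H₂SO₄) ≈ -3
(CH₃)₃C–OPO(OH)₂ loses H₂PO₄⁻: pKₐ(H₃PO₄) ≈ 2.1
(CH₃)₃C–OAc loses AcO⁻: pKₐ(CH₃COOH) ≈ 4.8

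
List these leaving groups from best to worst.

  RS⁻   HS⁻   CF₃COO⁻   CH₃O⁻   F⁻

CF₃COO⁻ > F⁻ > HS⁻ > RS⁻ > CH₃O⁻

CF₃COO⁻: pKₐ(CF₃COOH) ≈ 0.2
F⁻: pKₐ(HF) ≈ 3.2
HS⁻: pKₐ(H₂S) ≈ 7
RS⁻: pKₐ(RSH (a thiol)) ≈ 10.5
CH₃O⁻: pKₐ(CH₃OH) ≈ 15.5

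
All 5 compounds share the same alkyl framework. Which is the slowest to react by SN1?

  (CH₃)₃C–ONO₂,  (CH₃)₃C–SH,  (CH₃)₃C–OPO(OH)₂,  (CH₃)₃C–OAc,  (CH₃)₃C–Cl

The skeletons are identical, so relative rate is governed entirely by leaving-group ability.
The more stable X⁻ (or X) is on its own — i.e. the weaker a base it is — the better a leaving group it makes.
(CH₃)₃C–Cl loses Cl⁻: pKₐ(HCl) ≈ -7
(CH₃)₃C–ONO₂ loses NO₃⁻: pKₐ(HNO₃) ≈ -1.3
(CH₃)₃C–OPO(OH)₂ loses H₂PO₄⁻: pKₐ(H₃PO₄) ≈ 2.1
(CH₃)₃C–OAc loses AcO⁻: pKₐ(CH₃COOH) ≈ 4.8
(CH₃)₃C–SH loses HS⁻: pKₐ(H₂S) ≈ 7

(CH₃)₃C–SH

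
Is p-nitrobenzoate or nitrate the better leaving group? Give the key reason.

nitrate

nitrate is the better leaving group.
pKₐ(HNO₃) ≈ -1.3 versus pKₐ(p-nitrobenzoic acid) ≈ 3.4: nitrate is the much weaker base.
Resonance-delocalised over three oxygens.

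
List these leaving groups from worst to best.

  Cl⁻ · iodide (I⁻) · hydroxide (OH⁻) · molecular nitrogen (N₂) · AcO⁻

hydroxide (OH⁻) < AcO⁻ < Cl⁻ < iodide (I⁻) < molecular nitrogen (N₂)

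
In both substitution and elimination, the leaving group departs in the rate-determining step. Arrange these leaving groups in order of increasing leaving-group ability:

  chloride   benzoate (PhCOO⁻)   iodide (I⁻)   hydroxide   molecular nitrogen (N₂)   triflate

hydroxide < benzoate (PhCOO⁻) < chloride < iodide (I⁻) < triflate < molecular nitrogen (N₂)

A good leaving group is a weak base: the lower the pKₐ of its conjugate acid, the more readily it departs.
molecular nitrogen (N₂): no meaningful conjugate acid; N₂ departs as an exceptionally stable neutral molecule
triflate: pKₐ(CF₃SO₃H (triflic acid)) ≈ -14 — charge spread over three oxygens and a CF₃ group; the premier leaving group in synthesis
iodide (I⁻): pKₐ(HI) ≈ -10
chloride: pKₐ(HCl) ≈ -7
benzoate (PhCOO⁻): pKₐ(C₆H₅COOH) ≈ 4.2
hydroxide: pKₐ(H₂O) ≈ 15.7 — strong base; essentially never leaves without prior activation
Reversing gives the worst-to-best order requested.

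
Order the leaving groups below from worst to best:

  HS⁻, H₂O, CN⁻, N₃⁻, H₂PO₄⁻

The more stable X⁻ (or X) is on its own — i.e. the weaker a base it is — the better a leaving group it makes.
H₂O: pKₐ(H₃O⁺) ≈ -1.7 — neutral; leaves from a protonated alcohol (R–OH₂⁺)
H₂PO₄⁻: pKₐ(H₃PO₄) ≈ 2.1
N₃⁻: pKₐ(HN₃) ≈ 4.7
HS⁻: pKₐ(H₂S) ≈ 7 — larger and more polarisable than the oxygen analogue
CN⁻: pKₐ(HCN) ≈ 9.2
The question asks for worst first, so the sequence is read in increasing leaving-group ability.

CN⁻ < HS⁻ < N₃⁻ < H₂PO₄⁻ < H₂O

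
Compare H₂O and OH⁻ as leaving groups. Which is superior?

H₂O

H₂O is the better leaving group.
pKₐ(H₃O⁺) ≈ -1.7 versus pKₐ(H₂O) ≈ 15.7: H₂O is the much weaker base.
Neutral; leaves from a protonated alcohol (R–OH₂⁺).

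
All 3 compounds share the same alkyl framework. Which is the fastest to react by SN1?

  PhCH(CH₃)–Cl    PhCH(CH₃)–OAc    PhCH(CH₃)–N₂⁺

Identical carbon frameworks mean the comparison reduces to leaving-group quality.
Leaving-group ability tracks the stability of the departed species; conjugate-acid pKₐ is the usual yardstick (lower pKₐ → better LG).
PhCH(CH₃)–N₂⁺ loses N₂: no meaningful conjugate acid; N₂ departs as an exceptionally stable neutral molecule
PhCH(CH₃)–Cl loses Cl⁻: pKₐ(HCl) ≈ -7
PhCH(CH₃)–OAc loses AcO⁻: pKₐ(CH₃COOH) ≈ 4.8

PhCH(CH₃)–N₂⁺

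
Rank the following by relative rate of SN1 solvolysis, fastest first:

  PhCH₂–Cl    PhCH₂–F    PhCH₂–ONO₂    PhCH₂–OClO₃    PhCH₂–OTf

With the same alkyl group throughout, only the leaving group differentiates the rates.
A good leaving group is a weak base: the lower the pKₐ of its conjugate acid, the more readily it departs.
PhCH₂–OTf loses OTf⁻: pKₐ(CF₃SO₃H (triflic acid)) ≈ -14
PhCH₂–OClO₃ loses ClO₄⁻: pKₐ(HClO₄) ≈ -10
PhCH₂–Cl loses Cl⁻: pKₐ(HCl) ≈ -7
PhCH₂–ONO₂ loses NO₃⁻: pKₐ(HNO₃) ≈ -1.3
PhCH₂–F loses F⁻: pKₐ(HF) ≈ 3.2

PhCH₂–OTf > PhCH₂–OClO₃ > PhCH₂–Cl > PhCH₂–ONO₂ > PhCH₂–F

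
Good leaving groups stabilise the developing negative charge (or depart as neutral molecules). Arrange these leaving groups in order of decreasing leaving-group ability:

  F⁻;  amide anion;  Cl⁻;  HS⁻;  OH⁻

Cl⁻ > F⁻ > HS⁻ > OH⁻ > amide anion

A good leaving group is a weak base: the lower the pKₐ of its conjugate acid, the more readily it departs.
Cl⁻: pKₐ(HCl) ≈ -7
F⁻: pKₐ(HF) ≈ 3.2
HS⁻: pKₐ(H₂S) ≈ 7
OH⁻: pKₐ(H₂O) ≈ 15.7
amide anion: pKₐ(NH₃) ≈ 38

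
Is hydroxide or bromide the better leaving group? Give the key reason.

bromide is the better leaving group.
pKₐ(HBr) ≈ -9 versus pKₐ(H₂O) ≈ 15.7: bromide is the much weaker base.
Weak base; good leaving group.

bromide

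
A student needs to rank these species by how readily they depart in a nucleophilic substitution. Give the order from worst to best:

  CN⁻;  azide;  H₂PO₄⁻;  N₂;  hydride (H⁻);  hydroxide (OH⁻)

hydride (H⁻) < hydroxide (OH⁻) < CN⁻ < azide < H₂PO₄⁻ < N₂

The more stable X⁻ (or X) is on its own — i.e. the weaker a base it is — the better a leaving group it makes.
N₂: no meaningful conjugate acid; N₂ departs as an exceptionally stable neutral molecule
H₂PO₄⁻: pKₐ(H₃PO₄) ≈ 2.1
azide: pKₐ(HN₃) ≈ 4.7
CN⁻: pKₐ(HCN) ≈ 9.2
hydroxide (OH⁻): pKₐ(H₂O) ≈ 15.7
hydride (H⁻): pKₐ(H₂) ≈ 36
The question asks for worst first, so the sequence is read in increasing leaving-group ability.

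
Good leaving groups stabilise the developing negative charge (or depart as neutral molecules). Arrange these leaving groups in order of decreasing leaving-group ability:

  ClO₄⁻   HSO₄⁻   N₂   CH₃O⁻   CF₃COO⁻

N₂ > ClO₄⁻ > HSO₄⁻ > CF₃COO⁻ > CH₃O⁻

The more stable X⁻ (or X) is on its own — i.e. the weaker a base it is — the better a leaving group it makes.
N₂: no meaningful conjugate acid; N₂ departs as an exceptionally stable neutral molecule
ClO₄⁻: pKₐ(HClO₄) ≈ -10 — extremely weak base; rarely used for safety reasons
HSO₄⁻: pKₐ(H₂SO₄) ≈ -3 — conjugate base of a strong mineral acid
CF₃COO⁻: pKₐ(CF₃COOH) ≈ 0.2
CH₃O⁻: pKₐ(CH₃OH) ≈ 15.5 — strong base; alkoxides do not leave unassisted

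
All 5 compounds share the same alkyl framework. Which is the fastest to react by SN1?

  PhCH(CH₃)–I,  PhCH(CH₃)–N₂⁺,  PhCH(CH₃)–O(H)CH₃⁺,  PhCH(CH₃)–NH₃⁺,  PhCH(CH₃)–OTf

Identical carbon frameworks mean the comparison reduces to leaving-group quality.
Leaving-group ability tracks the stability of the departed species; conjugate-acid pKₐ is the usual yardstick (lower pKₐ → better LG).
PhCH(CH₃)–N₂⁺ loses N₂: no meaningful conjugate acid; N₂ departs as an exceptionally stable neutral molecule
PhCH(CH₃)–OTf loses OTf⁻: pKₐ(CF₃SO₃H (triflic acid)) ≈ -14
PhCH(CH₃)–I loses I⁻: pKₐ(HI) ≈ -10
PhCH(CH₃)–O(H)CH₃⁺ loses R'OH: pKₐ(R'OH₂⁺) ≈ -2.4
PhCH(CH₃)–NH₃⁺ loses NH₃: pKₐ(NH₄⁺) ≈ 9.2

PhCH(CH₃)–N₂⁺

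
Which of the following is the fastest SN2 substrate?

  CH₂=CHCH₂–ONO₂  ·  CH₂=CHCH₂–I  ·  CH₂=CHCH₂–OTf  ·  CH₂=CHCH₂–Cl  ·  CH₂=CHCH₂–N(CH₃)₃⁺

Same R in every case — rank the leaving groups.
Leaving-group ability tracks the stability of the departed species; conjugate-acid pKₐ is the usual yardstick (lower pKₐ → better LG).
CH₂=CHCH₂–OTf loses OTf⁻: pKₐ(CF₃SO₃H (triflic acid)) ≈ -14
CH₂=CHCH₂–I loses I⁻: pKₐ(HI) ≈ -10
CH₂=CHCH₂–Cl loses Cl⁻: pKₐ(HCl) ≈ -7
CH₂=CHCH₂–ONO₂ loses NO₃⁻: pKₐ(HNO₃) ≈ -1.3
CH₂=CHCH₂–N(CH₃)₃⁺ loses NR'₃: pKₐ(R'₃NH⁺) ≈ 10.7

CH₂=CHCH₂–OTf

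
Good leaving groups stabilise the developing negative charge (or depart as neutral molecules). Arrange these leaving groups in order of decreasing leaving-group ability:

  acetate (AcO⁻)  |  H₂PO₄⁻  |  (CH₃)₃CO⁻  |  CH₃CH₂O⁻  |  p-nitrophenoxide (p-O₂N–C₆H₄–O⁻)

H₂PO₄⁻ > acetate (AcO⁻) > p-nitrophenoxide (p-O₂N–C₆H₄–O⁻) > CH₃CH₂O⁻ > (CH₃)₃CO⁻

The more stable X⁻ (or X) is on its own — i.e. the weaker a base it is — the better a leaving group it makes.
H₂PO₄⁻: pKₐ(H₃PO₄) ≈ 2.1
acetate (AcO⁻): pKₐ(CH₃COOH) ≈ 4.8 — resonance-stabilised but still a weak base
p-nitrophenoxide (p-O₂N–C₆H₄–O⁻): pKₐ(p-nitrophenol) ≈ 7.2
CH₃CH₂O⁻: pKₐ(CH₃CH₂OH) ≈ 16
(CH₃)₃CO⁻: pKₐ(t-BuOH) ≈ 18 — bulky, strongly basic alkoxide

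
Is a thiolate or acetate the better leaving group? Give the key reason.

acetate

acetate is the better leaving group.
pKₐ(CH₃COOH) ≈ 4.8 versus pKₐ(RSH (a thiol)) ≈ 10.5: acetate is the much weaker base.
Resonance-stabilised but still a weak base.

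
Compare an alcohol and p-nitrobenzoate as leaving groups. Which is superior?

an alcohol

an alcohol is the better leaving group.
pKₐ(R'OH₂⁺) ≈ -2.4 versus pKₐ(p-nitrobenzoic acid) ≈ 3.4: an alcohol is the much weaker base.
Neutral; leaves from a protonated ether (an oxonium ion, R–O(H)R'⁺).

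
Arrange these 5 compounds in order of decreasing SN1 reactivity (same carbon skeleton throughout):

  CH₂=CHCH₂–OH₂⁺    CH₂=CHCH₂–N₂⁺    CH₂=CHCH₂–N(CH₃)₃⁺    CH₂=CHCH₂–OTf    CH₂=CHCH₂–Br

Same R in every case — rank the leaving groups.
A good leaving group is a weak base: the lower the pKₐ of its conjugate acid, the more readily it departs.
CH₂=CHCH₂–N₂⁺ loses N₂: no meaningful conjugate acid; N₂ departs as an exceptionally stable neutral molecule
CH₂=CHCH₂–OTf loses OTf⁻: pKₐ(CF₃SO₃H (triflic acid)) ≈ -14
CH₂=CHCH₂–Br loses Br⁻: pKₐ(HBr) ≈ -9
CH₂=CHCH₂–OH₂⁺ loses H₂O: pKₐ(H₃O⁺) ≈ -1.7
CH₂=CHCH₂–N(CH₃)₃⁺ loses NR'₃: pKₐ(R'₃NH⁺) ≈ 10.7

CH₂=CHCH₂–N₂⁺ > CH₂=CHCH₂–OTf > CH₂=CHCH₂–Br > CH₂=CHCH₂–OH₂⁺ > CH₂=CHCH₂–N(CH₃)₃⁺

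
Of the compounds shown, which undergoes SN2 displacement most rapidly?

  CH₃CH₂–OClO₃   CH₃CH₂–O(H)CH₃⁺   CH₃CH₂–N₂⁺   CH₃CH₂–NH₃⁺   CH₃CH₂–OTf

CH₃CH₂–N₂⁺

Same R in every case — rank the leaving groups.
A good leaving group is a weak base: the lower the pKₐ of its conjugate acid, the more readily it departs.
CH₃CH₂–N₂⁺ loses N₂: no meaningful conjugate acid; N₂ departs as an exceptionally stable neutral molecule
CH₃CH₂–OTf loses OTf⁻: pKₐ(CF₃SO₃H (triflic acid)) ≈ -14
CH₃CH₂–OClO₃ loses ClO₄⁻: pKₐ(HClO₄) ≈ -10
CH₃CH₂–O(H)CH₃⁺ loses R'OH: pKₐ(R'OH₂⁺) ≈ -2.4
CH₃CH₂–NH₃⁺ loses NH₃: pKₐ(NH₄⁺) ≈ 9.2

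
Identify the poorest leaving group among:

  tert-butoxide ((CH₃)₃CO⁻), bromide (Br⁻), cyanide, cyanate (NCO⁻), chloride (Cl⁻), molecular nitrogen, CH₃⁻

CH₃⁻

Rank by basicity of the departing species: weakest base leaves most easily.
molecular nitrogen: no meaningful conjugate acid; N₂ departs as an exceptionally stable neutral molecule
bromide (Br⁻): pKₐ(HBr) ≈ -9
chloride (Cl⁻): pKₐ(HCl) ≈ -7
cyanate (NCO⁻): pKₐ(HOCN) ≈ 3.5
cyanide: pKₐ(HCN) ≈ 9.2
tert-butoxide ((CH₃)₃CO⁻): pKₐ(t-BuOH) ≈ 18
CH₃⁻: pKₐ(CH₄) ≈ 48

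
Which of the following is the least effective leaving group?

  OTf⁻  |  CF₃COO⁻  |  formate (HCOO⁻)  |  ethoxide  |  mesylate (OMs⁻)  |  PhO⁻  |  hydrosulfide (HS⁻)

ethoxide

OTf⁻: pKₐ(CF₃SO₃H (triflic acid)) ≈ -14
mesylate (OMs⁻): pKₐ(CH₃SO₃H (MsOH)) ≈ -1.9
CF₃COO⁻: pKₐ(CF₃COOH) ≈ 0.2
formate (HCOO⁻): pKₐ(HCOOH) ≈ 3.8
hydrosulfide (HS⁻): pKₐ(H₂S) ≈ 7
PhO⁻: pKₐ(C₆H₅OH (phenol)) ≈ 10
ethoxide: pKₐ(CH₃CH₂OH) ≈ 16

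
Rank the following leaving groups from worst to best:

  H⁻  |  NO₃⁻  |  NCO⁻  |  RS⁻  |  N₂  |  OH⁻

The more stable X⁻ (or X) is on its own — i.e. the weaker a base it is — the better a leaving group it makes.
N₂: no meaningful conjugate acid; N₂ departs as an exceptionally stable neutral molecule
NO₃⁻: pKₐ(HNO₃) ≈ -1.3 — resonance-delocalised over three oxygens
NCO⁻: pKₐ(HOCN) ≈ 3.5 — resonance between N and O
RS⁻: pKₐ(RSH (a thiol)) ≈ 10.5 — moderately basic; rarely leaves without activation
OH⁻: pKₐ(H₂O) ≈ 15.7 — strong base; essentially never leaves without prior activation
H⁻: pKₐ(H₂) ≈ 36 — extremely strong base; leaves only in special hydride-transfer contexts
Reversing gives the worst-to-best order requested.

H⁻ < OH⁻ < RS⁻ < NCO⁻ < NO₃⁻ < N₂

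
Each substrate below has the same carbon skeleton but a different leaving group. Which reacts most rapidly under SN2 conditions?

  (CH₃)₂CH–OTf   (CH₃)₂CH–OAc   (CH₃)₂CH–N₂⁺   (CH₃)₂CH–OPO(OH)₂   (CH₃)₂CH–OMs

(CH₃)₂CH–N₂⁺

The skeletons are identical, so relative rate is governed entirely by leaving-group ability.
A good leaving group is a weak base: the lower the pKₐ of its conjugate acid, the more readily it departs.
(CH₃)₂CH–N₂⁺ loses N₂: no meaningful conjugate acid; N₂ departs as an exceptionally stable neutral molecule
(CH₃)₂CH–OTf loses OTf⁻: pKₐ(CF₃SO₃H (triflic acid)) ≈ -14
(CH₃)₂CH–OMs loses OMs⁻: pKₐ(CH₃SO₃H (MsOH)) ≈ -1.9
(CH₃)₂CH–OPO(OH)₂ loses H₂PO₄⁻: pKₐ(H₃PO₄) ≈ 2.1
(CH₃)₂CH–OAc loses AcO⁻: pKₐ(CH₃COOH) ≈ 4.8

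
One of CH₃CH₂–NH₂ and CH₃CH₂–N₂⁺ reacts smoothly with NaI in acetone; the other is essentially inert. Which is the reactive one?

CH₃CH₂–N₂⁺

From CH₃CH₂–NH₂ the departing group would be NH₂⁻ (pKₐ(NH₃) ≈ 38). Extremely strong base; never a leaving group.
From CH₃CH₂–N₂⁺ the leaving group is N₂ (no meaningful conjugate acid; N₂ departs as an exceptionally stable neutral molecule).
(In practice CH₃CH₂–N₂⁺ is made from CH₃CH₂–NH₂ by diazotisation (NaNO₂ / HCl, 0 °C), generating a diazonium salt that expels N₂.)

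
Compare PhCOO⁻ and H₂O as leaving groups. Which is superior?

H₂O

H₂O is the better leaving group.
pKₐ(H₃O⁺) ≈ -1.7 versus pKₐ(C₆H₅COOH) ≈ 4.2: H₂O is the much weaker base.
Neutral; leaves from a protonated alcohol (R–OH₂⁺).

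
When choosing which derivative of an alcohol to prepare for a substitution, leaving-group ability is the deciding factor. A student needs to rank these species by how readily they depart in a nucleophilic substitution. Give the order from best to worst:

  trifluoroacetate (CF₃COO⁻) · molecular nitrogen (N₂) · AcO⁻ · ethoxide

Leaving-group ability tracks the stability of the departed species; conjugate-acid pKₐ is the usual yardstick (lower pKₐ → better LG).
molecular nitrogen (N₂): no meaningful conjugate acid; N₂ departs as an exceptionally stable neutral molecule
trifluoroacetate (CF₃COO⁻): pKₐ(CF₃COOH) ≈ 0.2
AcO⁻: pKₐ(CH₃COOH) ≈ 4.8
ethoxide: pKₐ(CH₃CH₂OH) ≈ 16

molecular nitrogen (N₂) > trifluoroacetate (CF₃COO⁻) > AcO⁻ > ethoxide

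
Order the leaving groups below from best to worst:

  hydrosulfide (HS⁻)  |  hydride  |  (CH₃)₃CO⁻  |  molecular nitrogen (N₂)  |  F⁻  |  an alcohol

molecular nitrogen (N₂) > an alcohol > F⁻ > hydrosulfide (HS⁻) > (CH₃)₃CO⁻ > hydride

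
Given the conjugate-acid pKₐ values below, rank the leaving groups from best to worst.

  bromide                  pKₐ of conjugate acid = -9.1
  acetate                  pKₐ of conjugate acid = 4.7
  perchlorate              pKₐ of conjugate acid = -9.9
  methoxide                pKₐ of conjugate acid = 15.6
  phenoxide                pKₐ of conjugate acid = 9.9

Lower conjugate-acid pKₐ ⇒ weaker base ⇒ better leaving group.
Sorting by the given values: perchlorate (-9.9), bromide (-9.1), acetate (4.7), phenoxide (9.9), methoxide (15.6).

perchlorate > bromide > acetate > phenoxide > methoxide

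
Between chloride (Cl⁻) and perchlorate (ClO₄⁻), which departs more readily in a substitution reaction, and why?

perchlorate (ClO₄⁻)

perchlorate (ClO₄⁻) is the better leaving group.
pKₐ(HClO₄) ≈ -10 versus pKₐ(HCl) ≈ -7: perchlorate (ClO₄⁻) is the much weaker base.
Extremely weak base; rarely used for safety reasons.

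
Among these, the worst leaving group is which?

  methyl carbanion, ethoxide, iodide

methyl carbanion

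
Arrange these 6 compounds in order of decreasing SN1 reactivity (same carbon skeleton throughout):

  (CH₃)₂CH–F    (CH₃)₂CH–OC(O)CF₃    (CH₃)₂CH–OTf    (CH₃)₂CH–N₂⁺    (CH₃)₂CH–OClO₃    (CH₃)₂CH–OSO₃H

Same R in every case — rank the leaving groups.
The more stable X⁻ (or X) is on its own — i.e. the weaker a base it is — the better a leaving group it makes.
(CH₃)₂CH–N₂⁺ loses N₂: no meaningful conjugate acid; N₂ departs as an exceptionally stable neutral molecule
(CH₃)₂CH–OTf loses OTf⁻: pKₐ(CF₃SO₃H (triflic acid)) ≈ -14
(CH₃)₂CH–OClO₃ loses ClO₄⁻: pKₐ(HClO₄) ≈ -10
(CH₃)₂CH–OSO₃H loses HSO₄⁻: pKₐ(H₂SO₄) ≈ -3
(CH₃)₂CH–OC(O)CF₃ loses CF₃COO⁻: pKₐ(CF₃COOH) ≈ 0.2
(CH₃)₂CH–F loses F⁻: pKₐ(HF) ≈ 3.2

(CH₃)₂CH–N₂⁺ > (CH₃)₂CH–OTf > (CH₃)₂CH–OClO₃ > (CH₃)₂CH–OSO₃H > (CH₃)₂CH–OC(O)CF₃ > (CH₃)₂CH–F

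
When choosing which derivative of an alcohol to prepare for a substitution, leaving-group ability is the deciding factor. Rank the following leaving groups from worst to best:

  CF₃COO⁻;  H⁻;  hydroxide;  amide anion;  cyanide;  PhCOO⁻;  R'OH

R'OH: pKₐ(R'OH₂⁺) ≈ -2.4 — neutral; leaves from a protonated ether (an oxonium ion, R–O(H)R'⁺)
CF₃COO⁻: pKₐ(CF₃COOH) ≈ 0.2 — strongly electron-withdrawing CF₃ stabilises the carboxylate
PhCOO⁻: pKₐ(C₆H₅COOH) ≈ 4.2
cyanide: pKₐ(HCN) ≈ 9.2 — sp carbon stabilises the charge somewhat, but still a poor LG
hydroxide: pKₐ(H₂O) ≈ 15.7
H⁻: pKₐ(H₂) ≈ 36
amide anion: pKₐ(NH₃) ≈ 38 — extremely strong base; never a leaving group
Reversing gives the worst-to-best order requested.

amide anion < H⁻ < hydroxide < cyanide < PhCOO⁻ < CF₃COO⁻ < R'OH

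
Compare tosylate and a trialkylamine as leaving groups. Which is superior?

tosylate is the better leaving group.
pKₐ(p-CH₃C₆H₄SO₃H (TsOH)) ≈ -2.8 versus pKₐ(R'₃NH⁺) ≈ 10.7: tosylate is the much weaker base.
Resonance-delocalised arenesulfonate.

tosylate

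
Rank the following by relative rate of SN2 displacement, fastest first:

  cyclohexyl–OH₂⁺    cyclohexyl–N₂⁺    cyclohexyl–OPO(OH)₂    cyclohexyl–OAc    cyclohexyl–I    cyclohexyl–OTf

Identical carbon frameworks mean the comparison reduces to leaving-group quality.
The more stable X⁻ (or X) is on its own — i.e. the weaker a base it is — the better a leaving group it makes.
cyclohexyl–N₂⁺ loses N₂: no meaningful conjugate acid; N₂ departs as an exceptionally stable neutral molecule
cyclohexyl–OTf loses OTf⁻: pKₐ(CF₃SO₃H (triflic acid)) ≈ -14
cyclohexyl–I loses I⁻: pKₐ(HI) ≈ -10
cyclohexyl–OH₂⁺ loses H₂O: pKₐ(H₃O⁺) ≈ -1.7
cyclohexyl–OPO(OH)₂ loses H₂PO₄⁻: pKₐ(H₃PO₄) ≈ 2.1
cyclohexyl–OAc loses AcO⁻: pKₐ(CH₃COOH) ≈ 4.8

cyclohexyl–N₂⁺ > cyclohexyl–OTf > cyclohexyl–I > cyclohexyl–OH₂⁺ > cyclohexyl–OPO(OH)₂ > cyclohexyl–OAc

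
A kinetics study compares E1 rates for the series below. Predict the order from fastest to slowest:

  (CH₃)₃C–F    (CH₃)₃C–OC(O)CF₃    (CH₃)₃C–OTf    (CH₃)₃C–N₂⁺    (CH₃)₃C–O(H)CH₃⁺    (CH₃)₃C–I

(CH₃)₃C–N₂⁺ > (CH₃)₃C–OTf > (CH₃)₃C–I > (CH₃)₃C–O(H)CH₃⁺ > (CH₃)₃C–OC(O)CF₃ > (CH₃)₃C–F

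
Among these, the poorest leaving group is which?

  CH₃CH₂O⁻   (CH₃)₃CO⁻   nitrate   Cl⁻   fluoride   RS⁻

(CH₃)₃CO⁻

Rank by basicity of the departing species: weakest base leaves most easily.
Cl⁻: pKₐ(HCl) ≈ -7
nitrate: pKₐ(HNO₃) ≈ -1.3
fluoride: pKₐ(HF) ≈ 3.2
RS⁻: pKₐ(RSH (a thiol)) ≈ 10.5
CH₃CH₂O⁻: pKₐ(CH₃CH₂OH) ≈ 16
(CH₃)₃CO⁻: pKₐ(t-BuOH) ≈ 18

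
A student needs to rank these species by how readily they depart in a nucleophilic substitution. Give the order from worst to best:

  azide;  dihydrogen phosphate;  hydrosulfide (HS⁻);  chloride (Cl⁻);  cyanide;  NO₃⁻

cyanide < hydrosulfide (HS⁻) < azide < dihydrogen phosphate < NO₃⁻ < chloride (Cl⁻)

The more stable X⁻ (or X) is on its own — i.e. the weaker a base it is — the better a leaving group it makes.
chloride (Cl⁻): pKₐ(HCl) ≈ -7 — moderately weak base
NO₃⁻: pKₐ(HNO₃) ≈ -1.3
dihydrogen phosphate: pKₐ(H₃PO₄) ≈ 2.1 — moderate base; biological leaving group after further activation
azide: pKₐ(HN₃) ≈ 4.7
hydrosulfide (HS⁻): pKₐ(H₂S) ≈ 7 — larger and more polarisable than the oxygen analogue
cyanide: pKₐ(HCN) ≈ 9.2
The question asks for worst first, so the sequence is read in increasing leaving-group ability.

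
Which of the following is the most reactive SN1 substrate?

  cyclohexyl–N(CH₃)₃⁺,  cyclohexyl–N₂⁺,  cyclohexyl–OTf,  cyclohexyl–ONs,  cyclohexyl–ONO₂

Identical carbon frameworks mean the comparison reduces to leaving-group quality.
Rank by basicity of the departing species: weakest base leaves most easily.
cyclohexyl–N₂⁺ loses N₂: no meaningful conjugate acid; N₂ departs as an exceptionally stable neutral molecule
cyclohexyl–OTf loses OTf⁻: pKₐ(CF₃SO₃H (triflic acid)) ≈ -14
cyclohexyl–ONs loses ONs⁻: pKₐ(p-O₂NC₆H₄SO₃H) ≈ -3.5
cyclohexyl–ONO₂ loses NO₃⁻: pKₐ(HNO₃) ≈ -1.3
cyclohexyl–N(CH₃)₃⁺ loses NR'₃: pKₐ(R'₃NH⁺) ≈ 10.7

cyclohexyl–N₂⁺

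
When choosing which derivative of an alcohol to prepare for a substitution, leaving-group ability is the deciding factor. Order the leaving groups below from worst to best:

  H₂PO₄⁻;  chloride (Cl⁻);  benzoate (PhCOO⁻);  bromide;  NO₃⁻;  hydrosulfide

The more stable X⁻ (or X) is on its own — i.e. the weaker a base it is — the better a leaving group it makes.
bromide: pKₐ(HBr) ≈ -9
chloride (Cl⁻): pKₐ(HCl) ≈ -7
NO₃⁻: pKₐ(HNO₃) ≈ -1.3
H₂PO₄⁻: pKₐ(H₃PO₄) ≈ 2.1
benzoate (PhCOO⁻): pKₐ(C₆H₅COOH) ≈ 4.2
hydrosulfide: pKₐ(H₂S) ≈ 7
The question asks for worst first, so the sequence is read in increasing leaving-group ability.

hydrosulfide < benzoate (PhCOO⁻) < H₂PO₄⁻ < NO₃⁻ < chloride (Cl⁻) < bromide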